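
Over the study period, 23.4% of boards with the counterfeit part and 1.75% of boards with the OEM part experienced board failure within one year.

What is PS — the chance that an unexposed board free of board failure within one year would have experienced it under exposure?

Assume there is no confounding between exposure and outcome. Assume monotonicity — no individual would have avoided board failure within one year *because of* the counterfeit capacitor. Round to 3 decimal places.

PS ≈ 0.220

p₁ = 0.234, p₀ = 0.0175.
Under exogeneity and monotonicity, PS = (p₁ − p₀) / (1 − p₀).
PS = (0.234 − 0.0175) / (1 − 0.0175) = 0.2165 / 0.9825 ≈ 0.2204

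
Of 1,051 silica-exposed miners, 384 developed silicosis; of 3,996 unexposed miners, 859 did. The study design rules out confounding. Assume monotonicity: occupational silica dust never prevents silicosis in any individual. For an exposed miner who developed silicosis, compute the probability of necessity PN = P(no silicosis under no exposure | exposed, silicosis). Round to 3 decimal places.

PN ≈ 0.412

p₁ = P(outcome | exposed) = 384/1051 = 0.36537
p₀ = P(outcome | unexposed) = 859/3996 = 0.21496
Under exogeneity and monotonicity, PN = (p₁ − p₀) / p₁.
PN = (0.36537 − 0.21496) / 0.36537 = 0.1504 / 0.36537 ≈ 0.4116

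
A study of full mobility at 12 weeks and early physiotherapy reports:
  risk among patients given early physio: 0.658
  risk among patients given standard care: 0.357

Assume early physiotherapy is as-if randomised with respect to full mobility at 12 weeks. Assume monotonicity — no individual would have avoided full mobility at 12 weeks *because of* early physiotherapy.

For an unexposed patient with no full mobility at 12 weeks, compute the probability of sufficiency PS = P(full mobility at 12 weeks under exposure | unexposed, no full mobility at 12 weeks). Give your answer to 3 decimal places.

Let p₁ = 0.658, p₀ = 0.357.
Under exogeneity and monotonicity, PS = (p₁ − p₀) / (1 − p₀).
PS = (0.658 − 0.357) / (1 − 0.357) = 0.301 / 0.643 ≈ 0.4681

PS ≈ 0.468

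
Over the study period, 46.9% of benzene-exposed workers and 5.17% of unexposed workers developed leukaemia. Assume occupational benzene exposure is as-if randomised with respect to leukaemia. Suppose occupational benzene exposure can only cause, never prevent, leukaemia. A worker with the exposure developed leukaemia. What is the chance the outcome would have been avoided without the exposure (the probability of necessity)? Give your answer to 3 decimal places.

p₁ = 0.469, p₀ = 0.0517.
Under exogeneity and monotonicity, PN = (p₁ − p₀) / p₁.
PN = (0.469 − 0.0517) / 0.469 = 0.4173 / 0.469 ≈ 0.8898

PN ≈ 0.890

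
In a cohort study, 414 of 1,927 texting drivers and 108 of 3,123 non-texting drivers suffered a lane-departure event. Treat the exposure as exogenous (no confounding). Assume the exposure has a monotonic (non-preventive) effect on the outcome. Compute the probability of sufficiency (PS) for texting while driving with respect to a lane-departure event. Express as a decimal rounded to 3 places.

PS ≈ 0.187

p₁ = P(outcome | exposed) = 414/1927 = 0.21484
p₀ = P(outcome | unexposed) = 108/3123 = 0.034582
Under exogeneity and monotonicity, PS = (p₁ − p₀) / (1 − p₀).
PS = (0.21484 − 0.034582) / (1 − 0.034582) = 0.18026 / 0.96542 ≈ 0.1867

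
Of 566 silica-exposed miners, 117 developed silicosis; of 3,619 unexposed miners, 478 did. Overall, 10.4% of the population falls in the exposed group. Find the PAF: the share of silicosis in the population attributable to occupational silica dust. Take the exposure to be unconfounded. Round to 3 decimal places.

PAF ≈ 0.056

p₁ = P(outcome | exposed) = 117/566 = 0.20671
p₀ = P(outcome | unexposed) = 478/3619 = 0.13208
Overall risk P(Y=1) = π·p₁ + (1−π)·p₀ = 0.104×0.20671 + 0.896×0.13208 = 0.13984.
Under exogeneity, PAF = [P(Y=1) − p₀] / P(Y=1).
PAF = (0.13984 − 0.13208) / 0.13984 ≈ 0.0555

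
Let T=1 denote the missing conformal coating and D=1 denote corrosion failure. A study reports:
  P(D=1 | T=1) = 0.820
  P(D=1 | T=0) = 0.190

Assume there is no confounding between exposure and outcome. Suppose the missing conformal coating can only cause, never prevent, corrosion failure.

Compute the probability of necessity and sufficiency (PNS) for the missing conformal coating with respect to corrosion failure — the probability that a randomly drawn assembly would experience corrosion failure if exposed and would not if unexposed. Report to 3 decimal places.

PNS ≈ 0.630

Let p₁ = 0.82, p₀ = 0.19.
Under exogeneity and monotonicity, PNS = p₁ − p₀.
PNS = 0.82 − 0.19 = 0.63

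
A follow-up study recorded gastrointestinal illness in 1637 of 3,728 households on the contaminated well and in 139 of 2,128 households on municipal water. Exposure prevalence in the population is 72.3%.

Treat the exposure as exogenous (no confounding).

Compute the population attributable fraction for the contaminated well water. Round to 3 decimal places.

p₁ = P(outcome | exposed) = 1637/3728 = 0.43911
p₀ = P(outcome | unexposed) = 139/2128 = 0.06532
Overall risk P(Y=1) = π·p₁ + (1−π)·p₀ = 0.723×0.43911 + 0.277×0.06532 = 0.33557.
Under exogeneity, PAF = [P(Y=1) − p₀] / P(Y=1).
PAF = (0.33557 − 0.06532) / 0.33557 ≈ 0.8053

PAF ≈ 0.805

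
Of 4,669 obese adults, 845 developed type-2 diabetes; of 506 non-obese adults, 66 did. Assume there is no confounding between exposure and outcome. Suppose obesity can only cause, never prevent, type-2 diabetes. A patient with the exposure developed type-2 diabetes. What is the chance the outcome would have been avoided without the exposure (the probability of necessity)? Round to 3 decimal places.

PN ≈ 0.279

p₁ = P(outcome | exposed) = 845/4669 = 0.18098
p₀ = P(outcome | unexposed) = 66/506 = 0.13043
Under exogeneity and monotonicity, PN = (p₁ − p₀) / p₁.
PN = (0.18098 − 0.13043) / 0.18098 = 0.050546 / 0.18098 ≈ 0.2793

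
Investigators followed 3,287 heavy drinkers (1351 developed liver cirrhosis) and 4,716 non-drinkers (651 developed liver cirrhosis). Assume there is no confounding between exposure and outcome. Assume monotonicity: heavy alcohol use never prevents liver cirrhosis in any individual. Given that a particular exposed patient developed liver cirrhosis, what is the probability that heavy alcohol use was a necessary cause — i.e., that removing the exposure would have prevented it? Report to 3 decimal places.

p₁ = P(outcome | exposed) = 1351/3287 = 0.41101
p₀ = P(outcome | unexposed) = 651/4716 = 0.13804
Under exogeneity and monotonicity, PN = (p₁ − p₀) / p₁.
PN = (0.41101 − 0.13804) / 0.41101 = 0.27297 / 0.41101 ≈ 0.6641

PN ≈ 0.664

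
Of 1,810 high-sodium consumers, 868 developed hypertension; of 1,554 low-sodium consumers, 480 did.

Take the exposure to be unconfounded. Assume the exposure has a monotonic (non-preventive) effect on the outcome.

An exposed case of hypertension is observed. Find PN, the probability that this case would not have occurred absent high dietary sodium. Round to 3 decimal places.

PN ≈ 0.356

p₁ = P(outcome | exposed) = 868/1810 = 0.47956
p₀ = P(outcome | unexposed) = 480/1554 = 0.30888
Under exogeneity and monotonicity, PN = (p₁ − p₀) / p₁.
PN = (0.47956 − 0.30888) / 0.47956 = 0.17068 / 0.47956 ≈ 0.3559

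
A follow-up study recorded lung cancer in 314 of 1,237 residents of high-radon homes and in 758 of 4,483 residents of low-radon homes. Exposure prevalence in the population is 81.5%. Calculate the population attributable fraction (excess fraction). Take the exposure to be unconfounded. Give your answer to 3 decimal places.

PAF ≈ 0.290

p₁ = P(outcome | exposed) = 314/1237 = 0.25384
p₀ = P(outcome | unexposed) = 758/4483 = 0.16908
Overall risk P(Y=1) = π·p₁ + (1−π)·p₀ = 0.815×0.25384 + 0.185×0.16908 = 0.23816.
Under exogeneity, PAF = [P(Y=1) − p₀] / P(Y=1).
PAF = (0.23816 − 0.16908) / 0.23816 ≈ 0.2900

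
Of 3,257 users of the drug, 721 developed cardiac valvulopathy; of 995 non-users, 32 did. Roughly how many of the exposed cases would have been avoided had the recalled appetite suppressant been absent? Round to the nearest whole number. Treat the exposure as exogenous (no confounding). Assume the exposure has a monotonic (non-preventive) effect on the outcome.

p₁ = P(outcome | exposed) = 721/3257 = 0.22137
p₀ = P(outcome | unexposed) = 32/995 = 0.032161
PN = (p₁ − p₀)/p₁ = (0.22137 − 0.032161) / 0.22137 ≈ 0.85472.
Attributable cases ≈ PN × (exposed cases) = 0.85472 × 721 ≈ 616.25.

about 616 cases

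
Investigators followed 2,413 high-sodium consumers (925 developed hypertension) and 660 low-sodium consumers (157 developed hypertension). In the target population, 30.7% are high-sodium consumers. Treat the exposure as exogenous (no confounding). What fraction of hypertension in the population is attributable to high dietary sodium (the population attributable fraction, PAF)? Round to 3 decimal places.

PAF ≈ 0.158

p₁ = P(outcome | exposed) = 925/2413 = 0.38334
p₀ = P(outcome | unexposed) = 157/660 = 0.23788
Overall risk P(Y=1) = π·p₁ + (1−π)·p₀ = 0.307×0.38334 + 0.693×0.23788 = 0.28254.
Under exogeneity, PAF = [P(Y=1) − p₀] / P(Y=1).
PAF = (0.28254 − 0.23788) / 0.28254 ≈ 0.1581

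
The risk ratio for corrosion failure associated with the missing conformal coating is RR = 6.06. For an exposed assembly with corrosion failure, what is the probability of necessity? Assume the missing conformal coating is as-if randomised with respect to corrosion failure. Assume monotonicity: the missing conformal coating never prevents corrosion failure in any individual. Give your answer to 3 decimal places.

PN ≈ 0.835

Under exogeneity and monotonicity, PN = (RR − 1) / RR = 1 − 1/RR.
PN = (6.06 − 1) / 6.06 = 5.06 / 6.06 ≈ 0.8350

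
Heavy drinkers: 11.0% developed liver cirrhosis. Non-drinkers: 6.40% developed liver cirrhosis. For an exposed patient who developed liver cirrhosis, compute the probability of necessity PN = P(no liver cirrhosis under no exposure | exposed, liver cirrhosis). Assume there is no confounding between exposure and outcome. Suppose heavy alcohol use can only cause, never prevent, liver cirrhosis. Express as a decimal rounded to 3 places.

p₁ = 0.11, p₀ = 0.064.
Under exogeneity and monotonicity, PN = (p₁ − p₀) / p₁.
PN = (0.11 − 0.064) / 0.11 = 0.046 / 0.11 ≈ 0.4182

PN ≈ 0.418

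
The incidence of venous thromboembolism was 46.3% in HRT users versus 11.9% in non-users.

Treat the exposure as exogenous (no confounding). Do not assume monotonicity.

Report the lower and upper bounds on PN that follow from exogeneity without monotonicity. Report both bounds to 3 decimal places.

0.743 ≤ PN ≤ 1.000

p₁ = 0.463, p₀ = 0.119.
Under exogeneity alone the bounds on PN are max{0,(p₁−p₀)/p₁} ≤ PN ≤ min{1,(1−p₀)/p₁}.
  lower = (p₁ − p₀)/p₁ = 0.344 / 0.463 ≈ 0.7430
  upper = min{1, (1 − p₀)/p₁} = 0.881 / 0.463 ≈ 1.9028 → capped at 1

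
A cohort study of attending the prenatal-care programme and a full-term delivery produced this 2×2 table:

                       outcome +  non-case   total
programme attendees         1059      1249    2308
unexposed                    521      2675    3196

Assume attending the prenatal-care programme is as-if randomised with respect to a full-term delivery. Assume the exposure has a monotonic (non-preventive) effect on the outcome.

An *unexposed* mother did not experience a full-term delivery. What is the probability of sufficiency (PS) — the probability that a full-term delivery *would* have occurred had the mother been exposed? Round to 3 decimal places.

PS ≈ 0.353

p₁ = P(outcome | exposed) = 1059/2308 = 0.45884
p₀ = P(outcome | unexposed) = 521/3196 = 0.16302
Under exogeneity and monotonicity, PS = (p₁ − p₀)/(1 − p₀).
PS = (0.45884 − 0.16302) / 0.83698 ≈ 0.3534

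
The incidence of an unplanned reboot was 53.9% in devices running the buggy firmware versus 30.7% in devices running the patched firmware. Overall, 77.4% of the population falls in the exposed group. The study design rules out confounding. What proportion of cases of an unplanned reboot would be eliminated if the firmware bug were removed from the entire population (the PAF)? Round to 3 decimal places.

PAF ≈ 0.369

p₁ = 0.539, p₀ = 0.307.
Overall risk P(Y=1) = π·p₁ + (1−π)·p₀ = 0.774×0.539 + 0.226×0.307 = 0.48657.
Under exogeneity, PAF = [P(Y=1) − p₀] / P(Y=1).
PAF = (0.48657 − 0.307) / 0.48657 ≈ 0.3691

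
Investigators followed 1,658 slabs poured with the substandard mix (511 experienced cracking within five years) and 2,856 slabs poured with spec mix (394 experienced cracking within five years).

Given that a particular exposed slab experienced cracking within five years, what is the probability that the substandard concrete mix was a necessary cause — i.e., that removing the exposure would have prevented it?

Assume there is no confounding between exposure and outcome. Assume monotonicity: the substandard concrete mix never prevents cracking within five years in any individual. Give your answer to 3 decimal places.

PN ≈ 0.552

p₁ = P(outcome | exposed) = 511/1658 = 0.3082
p₀ = P(outcome | unexposed) = 394/2856 = 0.13796
Under exogeneity and monotonicity, PN = (p₁ − p₀) / p₁.
PN = (0.3082 − 0.13796) / 0.3082 = 0.17025 / 0.3082 ≈ 0.5524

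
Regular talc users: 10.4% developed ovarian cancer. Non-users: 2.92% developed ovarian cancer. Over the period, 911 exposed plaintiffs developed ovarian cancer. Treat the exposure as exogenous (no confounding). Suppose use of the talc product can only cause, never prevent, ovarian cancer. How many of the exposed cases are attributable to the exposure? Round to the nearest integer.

p₁ = 0.104, p₀ = 0.0292.
PN = (p₁ − p₀)/p₁ = (0.104 − 0.0292) / 0.104 ≈ 0.71923.
Attributable cases ≈ PN × (exposed cases) = 0.71923 × 911 ≈ 655.22.

about 655 cases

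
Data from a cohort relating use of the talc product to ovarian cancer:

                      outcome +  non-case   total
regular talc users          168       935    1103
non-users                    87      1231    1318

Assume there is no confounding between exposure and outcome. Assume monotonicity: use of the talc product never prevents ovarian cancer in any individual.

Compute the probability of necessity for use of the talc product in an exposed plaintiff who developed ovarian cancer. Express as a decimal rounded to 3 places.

p₁ = P(outcome | exposed) = 168/1103 = 0.15231
p₀ = P(outcome | unexposed) = 87/1318 = 0.066009
Under exogeneity and monotonicity, PN = (p₁ − p₀)/p₁.
PN = (0.15231 − 0.066009) / 0.15231 ≈ 0.5666

PN ≈ 0.567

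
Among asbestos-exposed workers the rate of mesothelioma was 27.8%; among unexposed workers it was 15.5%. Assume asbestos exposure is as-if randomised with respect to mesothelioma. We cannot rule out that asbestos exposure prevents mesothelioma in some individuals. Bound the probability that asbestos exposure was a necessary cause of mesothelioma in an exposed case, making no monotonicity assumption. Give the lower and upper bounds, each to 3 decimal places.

p₁ = 0.278, p₀ = 0.155.
Under exogeneity alone the bounds on PN are max{0,(p₁−p₀)/p₁} ≤ PN ≤ min{1,(1−p₀)/p₁}.
  lower = (p₁ − p₀)/p₁ = 0.123 / 0.278 ≈ 0.4424
  upper = min{1, (1 − p₀)/p₁} = 0.845 / 0.278 ≈ 3.0396 → capped at 1

0.442 ≤ PN ≤ 1.000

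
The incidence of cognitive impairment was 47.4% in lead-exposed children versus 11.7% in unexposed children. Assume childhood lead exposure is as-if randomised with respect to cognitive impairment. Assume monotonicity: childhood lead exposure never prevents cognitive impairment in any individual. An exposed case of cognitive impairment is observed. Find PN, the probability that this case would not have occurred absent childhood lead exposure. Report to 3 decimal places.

PN ≈ 0.753

p₁ = 0.474, p₀ = 0.117.
Under exogeneity and monotonicity, PN = (p₁ − p₀) / p₁.
PN = (0.474 − 0.117) / 0.474 = 0.357 / 0.474 ≈ 0.7532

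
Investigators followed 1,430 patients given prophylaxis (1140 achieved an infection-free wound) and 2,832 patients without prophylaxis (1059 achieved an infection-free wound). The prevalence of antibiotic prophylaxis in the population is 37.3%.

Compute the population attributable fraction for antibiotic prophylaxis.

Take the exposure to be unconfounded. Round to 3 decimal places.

p₁ = P(outcome | exposed) = 1140/1430 = 0.7972
p₀ = P(outcome | unexposed) = 1059/2832 = 0.37394
Overall risk P(Y=1) = π·p₁ + (1−π)·p₀ = 0.373×0.7972 + 0.627×0.37394 = 0.53182.
Under exogeneity, PAF = [P(Y=1) − p₀] / P(Y=1).
PAF = (0.53182 − 0.37394) / 0.53182 ≈ 0.2969

PAF ≈ 0.297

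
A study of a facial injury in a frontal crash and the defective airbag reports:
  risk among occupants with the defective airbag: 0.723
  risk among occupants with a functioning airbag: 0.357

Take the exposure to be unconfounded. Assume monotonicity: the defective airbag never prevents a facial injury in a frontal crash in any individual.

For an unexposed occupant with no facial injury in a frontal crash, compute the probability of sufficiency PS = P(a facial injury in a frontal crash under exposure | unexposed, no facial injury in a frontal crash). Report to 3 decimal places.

Let p₁ = 0.723, p₀ = 0.357.
Under exogeneity and monotonicity, PS = (p₁ − p₀) / (1 − p₀).
PS = (0.723 − 0.357) / (1 − 0.357) = 0.366 / 0.643 ≈ 0.5692

PS ≈ 0.569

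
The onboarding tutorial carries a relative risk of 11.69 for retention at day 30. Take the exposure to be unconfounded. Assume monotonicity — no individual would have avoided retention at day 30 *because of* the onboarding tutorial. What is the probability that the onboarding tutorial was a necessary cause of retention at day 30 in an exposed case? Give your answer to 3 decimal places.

PN ≈ 0.914

Under exogeneity and monotonicity, PN = (RR − 1) / RR = 1 − 1/RR.
PN = (11.69 − 1) / 11.69 = 10.69 / 11.69 ≈ 0.9145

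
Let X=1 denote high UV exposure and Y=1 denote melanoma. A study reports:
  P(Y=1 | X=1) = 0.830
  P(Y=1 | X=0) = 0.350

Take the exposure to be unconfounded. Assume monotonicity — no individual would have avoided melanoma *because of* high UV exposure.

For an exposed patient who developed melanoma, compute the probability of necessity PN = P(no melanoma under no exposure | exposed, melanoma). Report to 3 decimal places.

PN ≈ 0.578

Let p₁ = 0.83, p₀ = 0.35.
Under exogeneity and monotonicity, PN = (p₁ − p₀) / p₁.
PN = (0.83 − 0.35) / 0.83 = 0.48 / 0.83 ≈ 0.5783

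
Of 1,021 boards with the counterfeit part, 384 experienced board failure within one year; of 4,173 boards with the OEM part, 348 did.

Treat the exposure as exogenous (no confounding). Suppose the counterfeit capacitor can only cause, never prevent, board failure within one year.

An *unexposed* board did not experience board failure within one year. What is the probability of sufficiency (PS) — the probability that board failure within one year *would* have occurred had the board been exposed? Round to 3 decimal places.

PS ≈ 0.319

p₁ = P(outcome | exposed) = 384/1021 = 0.3761
p₀ = P(outcome | unexposed) = 348/4173 = 0.083393
Under exogeneity and monotonicity, PS = (p₁ − p₀) / (1 − p₀).
PS = (0.3761 − 0.083393) / (1 − 0.083393) = 0.29271 / 0.91661 ≈ 0.3193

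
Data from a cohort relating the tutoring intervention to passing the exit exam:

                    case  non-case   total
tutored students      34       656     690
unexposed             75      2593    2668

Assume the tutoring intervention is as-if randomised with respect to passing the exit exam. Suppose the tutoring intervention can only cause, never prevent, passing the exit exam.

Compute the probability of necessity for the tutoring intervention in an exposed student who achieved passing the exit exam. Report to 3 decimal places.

PN ≈ 0.430

p₁ = P(outcome | exposed) = 34/690 = 0.049275
p₀ = P(outcome | unexposed) = 75/2668 = 0.028111
Under exogeneity and monotonicity, PN = (p₁ − p₀) / p₁.
PN = (0.049275 − 0.028111) / 0.049275 = 0.021164 / 0.049275 ≈ 0.4295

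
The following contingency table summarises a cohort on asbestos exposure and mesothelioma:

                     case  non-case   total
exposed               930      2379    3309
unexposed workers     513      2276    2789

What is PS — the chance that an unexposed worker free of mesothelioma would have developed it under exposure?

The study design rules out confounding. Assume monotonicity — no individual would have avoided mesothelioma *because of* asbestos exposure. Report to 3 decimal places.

p₁ = P(outcome | exposed) = 930/3309 = 0.28105
p₀ = P(outcome | unexposed) = 513/2789 = 0.18394
Under exogeneity and monotonicity, PS = (p₁ − p₀)/(1 − p₀).
PS = (0.28105 − 0.18394) / 0.81606 ≈ 0.1190

PS ≈ 0.119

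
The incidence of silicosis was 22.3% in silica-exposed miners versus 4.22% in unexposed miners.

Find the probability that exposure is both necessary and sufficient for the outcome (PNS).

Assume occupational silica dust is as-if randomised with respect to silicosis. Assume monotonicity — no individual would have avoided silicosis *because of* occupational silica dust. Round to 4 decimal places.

PNS ≈ 0.1808

p₁ = 0.223, p₀ = 0.0422.
Under exogeneity and monotonicity, PNS = p₁ − p₀.
PNS = 0.223 − 0.0422 = 0.1808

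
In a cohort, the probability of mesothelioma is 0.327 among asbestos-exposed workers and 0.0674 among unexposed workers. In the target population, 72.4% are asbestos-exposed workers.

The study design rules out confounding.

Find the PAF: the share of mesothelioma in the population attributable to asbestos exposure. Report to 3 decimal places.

Let p₁ = 0.327, p₀ = 0.0674.
Overall risk P(Y=1) = π·p₁ + (1−π)·p₀ = 0.724×0.327 + 0.276×0.0674 = 0.25535.
Under exogeneity, PAF = [P(Y=1) − p₀] / P(Y=1).
PAF = (0.25535 − 0.0674) / 0.25535 ≈ 0.7360

PAF ≈ 0.736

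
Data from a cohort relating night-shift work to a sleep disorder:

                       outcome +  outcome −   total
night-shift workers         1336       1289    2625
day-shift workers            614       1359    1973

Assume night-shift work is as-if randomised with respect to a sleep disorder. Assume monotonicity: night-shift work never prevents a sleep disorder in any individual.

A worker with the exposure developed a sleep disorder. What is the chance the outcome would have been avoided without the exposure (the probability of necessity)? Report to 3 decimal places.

p₁ = P(outcome | exposed) = 1336/2625 = 0.50895
p₀ = P(outcome | unexposed) = 614/1973 = 0.3112
Under exogeneity and monotonicity, PN = (p₁ − p₀) / p₁.
PN = (0.50895 − 0.3112) / 0.50895 = 0.19775 / 0.50895 ≈ 0.3885

PN ≈ 0.389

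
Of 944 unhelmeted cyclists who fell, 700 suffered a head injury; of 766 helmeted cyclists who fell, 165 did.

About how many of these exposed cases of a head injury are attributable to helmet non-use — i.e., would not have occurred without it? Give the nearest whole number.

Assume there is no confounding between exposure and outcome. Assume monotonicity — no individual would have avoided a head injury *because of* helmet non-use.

about 497 cases

p₁ = P(outcome | exposed) = 700/944 = 0.74153
p₀ = P(outcome | unexposed) = 165/766 = 0.2154
PN = (p₁ − p₀)/p₁ = (0.74153 − 0.2154) / 0.74153 ≈ 0.70951.
Attributable cases ≈ PN × (exposed cases) = 0.70951 × 700 ≈ 496.66.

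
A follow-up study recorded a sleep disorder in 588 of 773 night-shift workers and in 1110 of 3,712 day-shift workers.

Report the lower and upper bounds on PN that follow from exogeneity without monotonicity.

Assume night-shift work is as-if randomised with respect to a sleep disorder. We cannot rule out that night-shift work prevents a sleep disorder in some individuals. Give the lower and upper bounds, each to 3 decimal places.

p₁ = P(outcome | exposed) = 588/773 = 0.76067
p₀ = P(outcome | unexposed) = 1110/3712 = 0.29903
Under exogeneity alone the bounds on PN are max{0,(p₁−p₀)/p₁} ≤ PN ≤ min{1,(1−p₀)/p₁}.
  lower = (p₁ − p₀)/p₁ = 0.46164 / 0.76067 ≈ 0.6069
  upper = min{1, (1 − p₀)/p₁} = 0.70097 / 0.76067 ≈ 0.9215

0.607 ≤ PN ≤ 0.922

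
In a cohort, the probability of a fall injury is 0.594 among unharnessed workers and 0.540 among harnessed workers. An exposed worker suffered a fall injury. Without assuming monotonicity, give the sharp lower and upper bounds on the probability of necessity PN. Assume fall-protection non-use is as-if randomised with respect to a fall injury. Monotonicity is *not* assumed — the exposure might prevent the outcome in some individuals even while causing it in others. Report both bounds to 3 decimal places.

0.091 ≤ PN ≤ 0.774

Let p₁ = 0.594, p₀ = 0.54.
Under exogeneity alone the bounds on PN are max{0,(p₁−p₀)/p₁} ≤ PN ≤ min{1,(1−p₀)/p₁}.
  lower = (p₁ − p₀)/p₁ = 0.054 / 0.594 ≈ 0.0909
  upper = min{1, (1 − p₀)/p₁} = 0.46 / 0.594 ≈ 0.7744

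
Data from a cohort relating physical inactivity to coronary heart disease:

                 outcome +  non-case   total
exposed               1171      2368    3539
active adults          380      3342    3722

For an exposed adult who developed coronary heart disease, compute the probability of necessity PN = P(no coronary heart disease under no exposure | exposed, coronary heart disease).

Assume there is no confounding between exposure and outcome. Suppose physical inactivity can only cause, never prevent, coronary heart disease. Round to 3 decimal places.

p₁ = P(outcome | exposed) = 1171/3539 = 0.33088
p₀ = P(outcome | unexposed) = 380/3722 = 0.1021
Under exogeneity and monotonicity, PN = (p₁ − p₀)/p₁.
PN = (0.33088 − 0.1021) / 0.33088 ≈ 0.6914

PN ≈ 0.691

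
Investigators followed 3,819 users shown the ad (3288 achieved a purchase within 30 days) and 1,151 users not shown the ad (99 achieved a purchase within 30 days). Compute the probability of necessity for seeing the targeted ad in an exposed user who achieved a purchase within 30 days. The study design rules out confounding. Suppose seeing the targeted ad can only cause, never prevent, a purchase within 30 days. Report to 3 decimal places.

PN ≈ 0.900

p₁ = P(outcome | exposed) = 3288/3819 = 0.86096
p₀ = P(outcome | unexposed) = 99/1151 = 0.086012
Under exogeneity and monotonicity, PN = (p₁ − p₀) / p₁.
PN = (0.86096 − 0.086012) / 0.86096 = 0.77495 / 0.86096 ≈ 0.9001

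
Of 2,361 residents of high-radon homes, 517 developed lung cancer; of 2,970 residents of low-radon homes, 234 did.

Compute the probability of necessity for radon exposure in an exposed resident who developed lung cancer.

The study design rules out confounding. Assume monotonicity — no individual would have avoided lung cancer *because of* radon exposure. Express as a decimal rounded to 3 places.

PN ≈ 0.640

p₁ = P(outcome | exposed) = 517/2361 = 0.21898
p₀ = P(outcome | unexposed) = 234/2970 = 0.078788
Under exogeneity and monotonicity, PN = (p₁ − p₀) / p₁.
PN = (0.21898 − 0.078788) / 0.21898 = 0.14019 / 0.21898 ≈ 0.6402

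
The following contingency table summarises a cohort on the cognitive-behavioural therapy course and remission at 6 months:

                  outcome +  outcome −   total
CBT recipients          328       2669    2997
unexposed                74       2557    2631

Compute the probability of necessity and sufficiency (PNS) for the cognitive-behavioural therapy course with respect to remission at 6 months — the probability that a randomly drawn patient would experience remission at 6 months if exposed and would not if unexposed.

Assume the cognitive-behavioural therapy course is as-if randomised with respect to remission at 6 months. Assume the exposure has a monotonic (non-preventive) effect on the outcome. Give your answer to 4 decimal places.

p₁ = P(outcome | exposed) = 328/2997 = 0.10944
p₀ = P(outcome | unexposed) = 74/2631 = 0.028126
Under exogeneity and monotonicity, PNS = p₁ − p₀.
PNS = 0.10944 − 0.028126 = 0.081317

PNS ≈ 0.0813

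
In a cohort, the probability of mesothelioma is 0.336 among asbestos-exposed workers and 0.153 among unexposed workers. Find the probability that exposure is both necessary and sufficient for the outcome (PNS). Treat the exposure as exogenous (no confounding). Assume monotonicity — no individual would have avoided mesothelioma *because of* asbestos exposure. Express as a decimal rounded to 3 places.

PNS ≈ 0.183

Let p₁ = 0.336, p₀ = 0.153.
Under exogeneity and monotonicity, PNS = p₁ − p₀.
PNS = 0.336 − 0.153 = 0.183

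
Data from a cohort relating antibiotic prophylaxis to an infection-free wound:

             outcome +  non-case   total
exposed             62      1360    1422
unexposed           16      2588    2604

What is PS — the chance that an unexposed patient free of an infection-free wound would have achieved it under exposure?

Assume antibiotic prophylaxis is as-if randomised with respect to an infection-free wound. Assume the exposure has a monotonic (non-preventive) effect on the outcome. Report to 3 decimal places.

PS ≈ 0.038

p₁ = P(outcome | exposed) = 62/1422 = 0.043601
p₀ = P(outcome | unexposed) = 16/2604 = 0.0061444
Under exogeneity and monotonicity, PS = (p₁ − p₀)/(1 − p₀).
PS = (0.043601 − 0.0061444) / 0.99386 ≈ 0.0377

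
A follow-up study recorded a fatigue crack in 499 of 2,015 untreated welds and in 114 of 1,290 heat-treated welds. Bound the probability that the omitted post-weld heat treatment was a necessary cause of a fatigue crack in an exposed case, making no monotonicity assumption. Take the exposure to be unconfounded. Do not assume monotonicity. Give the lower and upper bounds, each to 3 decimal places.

0.643 ≤ PN ≤ 1.000

p₁ = P(outcome | exposed) = 499/2015 = 0.24764
p₀ = P(outcome | unexposed) = 114/1290 = 0.088372
Under exogeneity alone the bounds on PN are max{0,(p₁−p₀)/p₁} ≤ PN ≤ min{1,(1−p₀)/p₁}.
  lower = (p₁ − p₀)/p₁ = 0.15927 / 0.24764 ≈ 0.6431
  upper = min{1, (1 − p₀)/p₁} = 0.91163 / 0.24764 ≈ 3.6812 → capped at 1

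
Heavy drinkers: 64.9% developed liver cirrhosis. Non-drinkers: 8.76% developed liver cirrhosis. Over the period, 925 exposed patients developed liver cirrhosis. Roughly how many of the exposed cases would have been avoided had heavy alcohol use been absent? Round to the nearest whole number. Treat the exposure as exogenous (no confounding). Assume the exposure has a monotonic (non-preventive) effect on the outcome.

p₁ = 0.649, p₀ = 0.0876.
PN = (p₁ − p₀)/p₁ = (0.649 − 0.0876) / 0.649 ≈ 0.86502.
Attributable cases ≈ PN × (exposed cases) = 0.86502 × 925 ≈ 800.15.

about 800 cases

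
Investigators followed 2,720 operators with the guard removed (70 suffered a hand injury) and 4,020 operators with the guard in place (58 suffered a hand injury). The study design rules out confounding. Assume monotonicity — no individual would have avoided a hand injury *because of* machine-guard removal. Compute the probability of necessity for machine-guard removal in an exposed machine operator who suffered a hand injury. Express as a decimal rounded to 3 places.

PN ≈ 0.439

p₁ = P(outcome | exposed) = 70/2720 = 0.025735
p₀ = P(outcome | unexposed) = 58/4020 = 0.014428
Under exogeneity and monotonicity, PN = (p₁ − p₀) / p₁.
PN = (0.025735 − 0.014428) / 0.025735 = 0.011307 / 0.025735 ≈ 0.4394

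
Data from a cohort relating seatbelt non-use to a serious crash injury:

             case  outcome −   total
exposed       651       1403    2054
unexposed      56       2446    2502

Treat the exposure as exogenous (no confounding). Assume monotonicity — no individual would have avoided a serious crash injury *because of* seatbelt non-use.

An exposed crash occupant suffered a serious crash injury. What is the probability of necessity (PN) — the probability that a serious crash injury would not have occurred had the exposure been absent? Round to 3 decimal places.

PN ≈ 0.929

p₁ = P(outcome | exposed) = 651/2054 = 0.31694
p₀ = P(outcome | unexposed) = 56/2502 = 0.022382
Under exogeneity and monotonicity, PN = (p₁ − p₀)/p₁.
PN = (0.31694 − 0.022382) / 0.31694 ≈ 0.9294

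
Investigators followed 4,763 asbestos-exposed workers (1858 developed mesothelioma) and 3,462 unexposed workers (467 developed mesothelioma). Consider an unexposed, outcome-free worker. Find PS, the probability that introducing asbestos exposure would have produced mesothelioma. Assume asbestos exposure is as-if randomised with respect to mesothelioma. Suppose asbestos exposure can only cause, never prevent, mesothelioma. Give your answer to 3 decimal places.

PS ≈ 0.295

p₁ = P(outcome | exposed) = 1858/4763 = 0.39009
p₀ = P(outcome | unexposed) = 467/3462 = 0.13489
Under exogeneity and monotonicity, PS = (p₁ − p₀) / (1 − p₀).
PS = (0.39009 − 0.13489) / (1 − 0.13489) = 0.2552 / 0.86511 ≈ 0.2950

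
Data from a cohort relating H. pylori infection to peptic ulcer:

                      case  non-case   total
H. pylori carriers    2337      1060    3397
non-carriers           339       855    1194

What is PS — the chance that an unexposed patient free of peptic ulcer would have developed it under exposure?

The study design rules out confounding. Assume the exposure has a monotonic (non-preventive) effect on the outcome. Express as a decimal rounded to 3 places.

PS ≈ 0.564

p₁ = P(outcome | exposed) = 2337/3397 = 0.68796
p₀ = P(outcome | unexposed) = 339/1194 = 0.28392
Under exogeneity and monotonicity, PS = (p₁ − p₀)/(1 − p₀).
PS = (0.68796 − 0.28392) / 0.71608 ≈ 0.5642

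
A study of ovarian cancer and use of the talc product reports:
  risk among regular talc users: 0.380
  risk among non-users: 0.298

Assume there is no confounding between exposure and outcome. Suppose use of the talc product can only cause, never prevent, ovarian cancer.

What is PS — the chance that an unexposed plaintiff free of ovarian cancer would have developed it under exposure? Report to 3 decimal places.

PS ≈ 0.117

Let p₁ = 0.38, p₀ = 0.298.
Under exogeneity and monotonicity, PS = (p₁ − p₀) / (1 − p₀).
PS = (0.38 − 0.298) / (1 − 0.298) = 0.082 / 0.702 ≈ 0.1168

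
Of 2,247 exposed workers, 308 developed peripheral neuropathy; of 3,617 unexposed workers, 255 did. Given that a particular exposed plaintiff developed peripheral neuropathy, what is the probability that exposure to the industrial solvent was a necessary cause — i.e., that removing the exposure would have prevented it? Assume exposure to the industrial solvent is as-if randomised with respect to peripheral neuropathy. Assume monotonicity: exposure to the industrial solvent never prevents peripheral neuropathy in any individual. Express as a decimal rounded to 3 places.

PN ≈ 0.486

p₁ = P(outcome | exposed) = 308/2247 = 0.13707
p₀ = P(outcome | unexposed) = 255/3617 = 0.0705
Under exogeneity and monotonicity, PN = (p₁ − p₀) / p₁.
PN = (0.13707 − 0.0705) / 0.13707 = 0.066571 / 0.13707 ≈ 0.4857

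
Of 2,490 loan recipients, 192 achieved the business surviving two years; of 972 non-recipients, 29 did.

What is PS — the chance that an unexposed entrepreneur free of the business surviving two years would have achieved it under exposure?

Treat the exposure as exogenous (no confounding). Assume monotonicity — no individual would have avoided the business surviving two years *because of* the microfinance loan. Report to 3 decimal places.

p₁ = P(outcome | exposed) = 192/2490 = 0.077108
p₀ = P(outcome | unexposed) = 29/972 = 0.029835
Under exogeneity and monotonicity, PS = (p₁ − p₀) / (1 − p₀).
PS = (0.077108 − 0.029835) / (1 − 0.029835) = 0.047273 / 0.97016 ≈ 0.0487

PS ≈ 0.049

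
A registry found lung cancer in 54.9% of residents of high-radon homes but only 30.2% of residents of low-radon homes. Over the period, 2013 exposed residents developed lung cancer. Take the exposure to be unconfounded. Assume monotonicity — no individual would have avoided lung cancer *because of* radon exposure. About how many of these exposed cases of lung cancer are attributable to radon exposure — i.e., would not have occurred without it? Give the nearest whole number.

about 906 cases

p₁ = 0.549, p₀ = 0.302.
PN = (p₁ − p₀)/p₁ = (0.549 − 0.302) / 0.549 ≈ 0.44991.
Attributable cases ≈ PN × (exposed cases) = 0.44991 × 2013 ≈ 905.67.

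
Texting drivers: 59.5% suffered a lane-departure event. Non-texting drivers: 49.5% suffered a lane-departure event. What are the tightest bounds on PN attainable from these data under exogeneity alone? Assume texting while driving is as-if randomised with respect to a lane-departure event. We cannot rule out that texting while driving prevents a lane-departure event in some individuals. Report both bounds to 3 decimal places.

p₁ = 0.595, p₀ = 0.495.
Under exogeneity alone the bounds on PN are max{0,(p₁−p₀)/p₁} ≤ PN ≤ min{1,(1−p₀)/p₁}.
  lower = (p₁ − p₀)/p₁ = 0.1 / 0.595 ≈ 0.1681
  upper = min{1, (1 − p₀)/p₁} = 0.505 / 0.595 ≈ 0.8487

0.168 ≤ PN ≤ 0.849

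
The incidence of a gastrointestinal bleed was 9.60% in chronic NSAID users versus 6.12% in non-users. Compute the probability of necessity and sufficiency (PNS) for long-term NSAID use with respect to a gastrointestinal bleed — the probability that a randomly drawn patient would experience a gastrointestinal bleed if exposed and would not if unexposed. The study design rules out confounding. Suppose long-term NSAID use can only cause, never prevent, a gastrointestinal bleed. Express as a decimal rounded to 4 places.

PNS ≈ 0.0348

p₁ = 0.096, p₀ = 0.0612.
Under exogeneity and monotonicity, PNS = p₁ − p₀.
PNS = 0.096 − 0.0612 = 0.0348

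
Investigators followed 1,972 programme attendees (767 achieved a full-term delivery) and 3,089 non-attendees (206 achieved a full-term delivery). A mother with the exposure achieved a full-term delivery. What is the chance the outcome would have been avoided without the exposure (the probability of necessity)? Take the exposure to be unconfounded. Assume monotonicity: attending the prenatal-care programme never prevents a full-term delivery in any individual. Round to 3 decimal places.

p₁ = P(outcome | exposed) = 767/1972 = 0.38895
p₀ = P(outcome | unexposed) = 206/3089 = 0.066688
Under exogeneity and monotonicity, PN = (p₁ − p₀) / p₁.
PN = (0.38895 − 0.066688) / 0.38895 = 0.32226 / 0.38895 ≈ 0.8285

PN ≈ 0.829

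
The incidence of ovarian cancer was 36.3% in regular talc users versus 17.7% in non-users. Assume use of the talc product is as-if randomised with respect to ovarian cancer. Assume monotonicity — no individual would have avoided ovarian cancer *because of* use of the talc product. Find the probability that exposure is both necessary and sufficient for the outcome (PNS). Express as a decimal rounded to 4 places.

p₁ = 0.363, p₀ = 0.177.
Under exogeneity and monotonicity, PNS = p₁ − p₀.
PNS = 0.363 − 0.177 = 0.186

PNS ≈ 0.1860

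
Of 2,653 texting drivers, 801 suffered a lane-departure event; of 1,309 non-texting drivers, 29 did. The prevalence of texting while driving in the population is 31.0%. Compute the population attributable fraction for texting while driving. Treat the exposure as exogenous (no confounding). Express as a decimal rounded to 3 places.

PAF ≈ 0.797

p₁ = P(outcome | exposed) = 801/2653 = 0.30192
p₀ = P(outcome | unexposed) = 29/1309 = 0.022154
Overall risk P(Y=1) = π·p₁ + (1−π)·p₀ = 0.31×0.30192 + 0.69×0.022154 = 0.10888.
Under exogeneity, PAF = [P(Y=1) − p₀] / P(Y=1).
PAF = (0.10888 − 0.022154) / 0.10888 ≈ 0.7965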